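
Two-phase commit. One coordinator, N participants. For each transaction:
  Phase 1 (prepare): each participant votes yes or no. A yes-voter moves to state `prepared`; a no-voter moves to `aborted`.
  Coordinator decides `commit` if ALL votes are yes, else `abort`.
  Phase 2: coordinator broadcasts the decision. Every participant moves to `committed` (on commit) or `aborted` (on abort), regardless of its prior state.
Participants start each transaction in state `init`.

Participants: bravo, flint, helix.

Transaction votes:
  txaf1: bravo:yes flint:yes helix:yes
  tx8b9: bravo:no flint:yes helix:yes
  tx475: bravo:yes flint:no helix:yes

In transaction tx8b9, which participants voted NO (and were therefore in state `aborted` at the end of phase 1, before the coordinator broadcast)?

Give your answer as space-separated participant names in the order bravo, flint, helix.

Answer: bravo

Derivation:
Txn tx8b9 phase 1: bravo no -> aborted; flint yes -> prepared; helix yes -> prepared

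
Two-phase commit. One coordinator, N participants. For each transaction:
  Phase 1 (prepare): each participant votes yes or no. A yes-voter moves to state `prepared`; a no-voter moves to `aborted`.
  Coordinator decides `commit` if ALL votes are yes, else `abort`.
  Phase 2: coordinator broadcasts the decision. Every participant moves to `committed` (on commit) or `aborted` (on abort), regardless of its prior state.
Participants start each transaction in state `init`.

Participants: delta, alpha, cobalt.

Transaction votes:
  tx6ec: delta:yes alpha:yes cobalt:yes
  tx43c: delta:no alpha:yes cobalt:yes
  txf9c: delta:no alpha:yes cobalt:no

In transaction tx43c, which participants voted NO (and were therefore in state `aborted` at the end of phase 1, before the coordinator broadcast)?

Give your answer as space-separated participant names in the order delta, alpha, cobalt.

Txn tx43c phase 1: delta no -> aborted; alpha yes -> prepared; cobalt yes -> prepared

Answer: delta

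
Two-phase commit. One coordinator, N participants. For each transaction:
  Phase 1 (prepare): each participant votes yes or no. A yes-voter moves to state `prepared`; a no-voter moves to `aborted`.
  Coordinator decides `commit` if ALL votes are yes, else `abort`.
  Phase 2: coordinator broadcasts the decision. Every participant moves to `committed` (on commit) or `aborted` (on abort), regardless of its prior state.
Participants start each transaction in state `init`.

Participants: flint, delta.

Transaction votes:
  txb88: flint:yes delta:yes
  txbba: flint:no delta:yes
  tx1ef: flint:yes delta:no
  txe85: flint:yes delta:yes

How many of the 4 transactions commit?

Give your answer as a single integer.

txb88: all yes -> commit (commits=1)
txbba: no from flint -> abort (commits=1)
tx1ef: no from delta -> abort (commits=1)
txe85: all yes -> commit (commits=2)

Answer: 2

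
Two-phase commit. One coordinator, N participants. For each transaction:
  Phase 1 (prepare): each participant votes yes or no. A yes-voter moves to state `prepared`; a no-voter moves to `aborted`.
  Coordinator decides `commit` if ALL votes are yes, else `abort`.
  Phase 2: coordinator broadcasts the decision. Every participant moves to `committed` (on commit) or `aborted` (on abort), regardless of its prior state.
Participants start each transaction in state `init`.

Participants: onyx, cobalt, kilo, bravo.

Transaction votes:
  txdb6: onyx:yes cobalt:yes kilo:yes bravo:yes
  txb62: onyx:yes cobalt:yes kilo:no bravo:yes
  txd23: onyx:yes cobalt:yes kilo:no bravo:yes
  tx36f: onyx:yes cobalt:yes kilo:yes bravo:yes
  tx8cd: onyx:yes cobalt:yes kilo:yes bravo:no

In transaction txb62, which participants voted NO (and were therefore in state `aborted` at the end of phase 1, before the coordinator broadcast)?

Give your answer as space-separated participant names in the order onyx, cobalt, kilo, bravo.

Txn txb62 phase 1: onyx yes -> prepared; cobalt yes -> prepared; kilo no -> aborted; bravo yes -> prepared

Answer: kilo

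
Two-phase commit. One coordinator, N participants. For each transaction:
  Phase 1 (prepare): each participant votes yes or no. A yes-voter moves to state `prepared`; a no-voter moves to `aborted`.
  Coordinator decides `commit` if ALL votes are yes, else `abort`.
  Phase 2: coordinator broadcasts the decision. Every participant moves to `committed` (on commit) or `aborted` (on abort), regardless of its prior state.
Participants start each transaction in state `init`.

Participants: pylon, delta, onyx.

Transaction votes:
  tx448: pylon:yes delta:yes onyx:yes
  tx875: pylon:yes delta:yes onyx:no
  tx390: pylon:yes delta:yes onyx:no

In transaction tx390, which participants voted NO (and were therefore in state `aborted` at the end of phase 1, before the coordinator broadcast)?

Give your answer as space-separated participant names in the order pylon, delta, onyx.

Txn tx390 phase 1: pylon yes -> prepared; delta yes -> prepared; onyx no -> aborted

Answer: onyx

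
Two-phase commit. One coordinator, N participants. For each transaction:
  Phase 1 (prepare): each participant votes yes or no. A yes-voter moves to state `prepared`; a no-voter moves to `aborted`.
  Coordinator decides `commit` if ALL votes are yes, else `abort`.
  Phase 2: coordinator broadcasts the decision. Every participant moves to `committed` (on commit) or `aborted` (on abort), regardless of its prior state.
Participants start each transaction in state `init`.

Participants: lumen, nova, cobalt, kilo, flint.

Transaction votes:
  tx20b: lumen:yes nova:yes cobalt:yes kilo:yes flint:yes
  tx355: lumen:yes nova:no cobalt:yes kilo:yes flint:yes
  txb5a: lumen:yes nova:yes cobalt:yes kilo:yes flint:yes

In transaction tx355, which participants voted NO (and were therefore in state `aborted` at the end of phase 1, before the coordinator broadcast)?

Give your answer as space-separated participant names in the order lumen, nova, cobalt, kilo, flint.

Answer: nova

Derivation:
Txn tx355 phase 1: lumen yes -> prepared; nova no -> aborted; cobalt yes -> prepared; kilo yes -> prepared; flint yes -> prepared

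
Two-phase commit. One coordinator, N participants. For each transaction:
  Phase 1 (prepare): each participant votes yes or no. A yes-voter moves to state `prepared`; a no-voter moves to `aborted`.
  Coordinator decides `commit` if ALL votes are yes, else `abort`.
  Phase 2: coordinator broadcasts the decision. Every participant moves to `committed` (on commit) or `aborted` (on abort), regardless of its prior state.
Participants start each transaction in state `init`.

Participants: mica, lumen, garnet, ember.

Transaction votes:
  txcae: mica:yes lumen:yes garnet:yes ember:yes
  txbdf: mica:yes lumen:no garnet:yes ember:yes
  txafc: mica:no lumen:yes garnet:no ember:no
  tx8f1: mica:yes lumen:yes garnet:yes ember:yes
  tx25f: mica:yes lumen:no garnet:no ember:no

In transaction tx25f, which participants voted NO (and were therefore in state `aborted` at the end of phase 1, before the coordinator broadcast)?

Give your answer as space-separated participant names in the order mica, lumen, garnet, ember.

Txn tx25f phase 1: mica yes -> prepared; lumen no -> aborted; garnet no -> aborted; ember no -> aborted

Answer: lumen garnet ember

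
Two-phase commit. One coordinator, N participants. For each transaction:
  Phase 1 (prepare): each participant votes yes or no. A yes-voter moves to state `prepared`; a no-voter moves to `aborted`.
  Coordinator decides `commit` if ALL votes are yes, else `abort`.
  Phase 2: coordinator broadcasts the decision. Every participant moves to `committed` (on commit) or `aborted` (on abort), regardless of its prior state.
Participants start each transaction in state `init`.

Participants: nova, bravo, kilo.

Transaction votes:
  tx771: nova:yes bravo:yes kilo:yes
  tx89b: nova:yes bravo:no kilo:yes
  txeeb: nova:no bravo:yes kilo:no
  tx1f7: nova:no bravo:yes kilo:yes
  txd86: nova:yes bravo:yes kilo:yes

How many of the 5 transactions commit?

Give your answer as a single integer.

Answer: 2

Derivation:
tx771: all yes -> commit (commits=1)
tx89b: no from bravo -> abort (commits=1)
txeeb: no from nova, kilo -> abort (commits=1)
tx1f7: no from nova -> abort (commits=1)
txd86: all yes -> commit (commits=2)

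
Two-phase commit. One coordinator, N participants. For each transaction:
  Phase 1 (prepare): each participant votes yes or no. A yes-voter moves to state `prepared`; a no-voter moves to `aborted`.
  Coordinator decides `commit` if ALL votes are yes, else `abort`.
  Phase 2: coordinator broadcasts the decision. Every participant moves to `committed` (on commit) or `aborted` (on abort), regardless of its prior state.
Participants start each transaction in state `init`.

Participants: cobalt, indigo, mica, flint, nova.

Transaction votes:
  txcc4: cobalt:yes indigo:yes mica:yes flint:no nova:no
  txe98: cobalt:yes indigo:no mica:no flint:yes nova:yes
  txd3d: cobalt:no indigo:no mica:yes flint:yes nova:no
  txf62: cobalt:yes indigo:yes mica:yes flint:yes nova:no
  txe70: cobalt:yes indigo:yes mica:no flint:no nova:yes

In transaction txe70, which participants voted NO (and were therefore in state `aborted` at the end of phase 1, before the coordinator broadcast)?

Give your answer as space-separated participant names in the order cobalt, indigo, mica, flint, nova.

Answer: mica flint

Derivation:
Txn txe70 phase 1: cobalt yes -> prepared; indigo yes -> prepared; mica no -> aborted; flint no -> aborted; nova yes -> prepared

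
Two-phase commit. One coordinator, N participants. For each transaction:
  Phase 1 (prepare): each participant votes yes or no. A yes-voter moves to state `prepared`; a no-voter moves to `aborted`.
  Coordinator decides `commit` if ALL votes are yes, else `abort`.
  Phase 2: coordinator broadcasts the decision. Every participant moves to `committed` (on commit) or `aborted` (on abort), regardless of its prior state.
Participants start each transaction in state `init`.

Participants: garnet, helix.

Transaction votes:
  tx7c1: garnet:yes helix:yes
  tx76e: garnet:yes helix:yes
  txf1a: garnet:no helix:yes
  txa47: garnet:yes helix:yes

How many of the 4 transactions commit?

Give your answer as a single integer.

Answer: 3

Derivation:
tx7c1: all yes -> commit (commits=1)
tx76e: all yes -> commit (commits=2)
txf1a: no from garnet -> abort (commits=2)
txa47: all yes -> commit (commits=3)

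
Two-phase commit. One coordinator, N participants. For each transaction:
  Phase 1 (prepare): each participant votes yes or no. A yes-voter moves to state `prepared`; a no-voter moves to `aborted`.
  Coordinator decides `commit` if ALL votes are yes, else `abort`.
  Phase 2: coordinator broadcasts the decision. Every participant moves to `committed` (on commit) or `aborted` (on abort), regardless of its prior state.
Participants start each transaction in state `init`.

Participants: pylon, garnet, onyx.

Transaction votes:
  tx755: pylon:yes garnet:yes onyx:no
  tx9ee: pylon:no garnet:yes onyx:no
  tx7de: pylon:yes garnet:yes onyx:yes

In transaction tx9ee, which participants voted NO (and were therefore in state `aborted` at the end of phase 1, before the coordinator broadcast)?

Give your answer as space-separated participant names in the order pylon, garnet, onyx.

Answer: pylon onyx

Derivation:
Txn tx9ee phase 1: pylon no -> aborted; garnet yes -> prepared; onyx no -> aborted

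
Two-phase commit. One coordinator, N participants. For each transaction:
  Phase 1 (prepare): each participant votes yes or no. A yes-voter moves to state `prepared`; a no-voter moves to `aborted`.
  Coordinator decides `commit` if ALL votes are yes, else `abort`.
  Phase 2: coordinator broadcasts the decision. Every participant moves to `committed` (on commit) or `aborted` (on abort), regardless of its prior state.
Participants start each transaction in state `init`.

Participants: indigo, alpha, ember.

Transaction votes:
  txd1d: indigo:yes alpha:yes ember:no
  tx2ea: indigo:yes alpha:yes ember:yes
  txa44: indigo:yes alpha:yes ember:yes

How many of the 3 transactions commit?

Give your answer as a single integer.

txd1d: no from ember -> abort (commits=0)
tx2ea: all yes -> commit (commits=1)
txa44: all yes -> commit (commits=2)

Answer: 2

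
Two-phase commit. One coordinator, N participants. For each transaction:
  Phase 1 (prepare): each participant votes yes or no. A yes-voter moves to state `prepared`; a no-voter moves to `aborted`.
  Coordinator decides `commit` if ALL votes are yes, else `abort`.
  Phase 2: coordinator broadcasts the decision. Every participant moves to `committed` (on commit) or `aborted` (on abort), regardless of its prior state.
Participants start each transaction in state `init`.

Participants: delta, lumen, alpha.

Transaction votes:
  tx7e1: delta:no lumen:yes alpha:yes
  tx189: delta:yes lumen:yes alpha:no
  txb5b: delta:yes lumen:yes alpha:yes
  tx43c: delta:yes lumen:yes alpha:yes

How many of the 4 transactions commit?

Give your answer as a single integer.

Answer: 2

Derivation:
tx7e1: no from delta -> abort (commits=0)
tx189: no from alpha -> abort (commits=0)
txb5b: all yes -> commit (commits=1)
tx43c: all yes -> commit (commits=2)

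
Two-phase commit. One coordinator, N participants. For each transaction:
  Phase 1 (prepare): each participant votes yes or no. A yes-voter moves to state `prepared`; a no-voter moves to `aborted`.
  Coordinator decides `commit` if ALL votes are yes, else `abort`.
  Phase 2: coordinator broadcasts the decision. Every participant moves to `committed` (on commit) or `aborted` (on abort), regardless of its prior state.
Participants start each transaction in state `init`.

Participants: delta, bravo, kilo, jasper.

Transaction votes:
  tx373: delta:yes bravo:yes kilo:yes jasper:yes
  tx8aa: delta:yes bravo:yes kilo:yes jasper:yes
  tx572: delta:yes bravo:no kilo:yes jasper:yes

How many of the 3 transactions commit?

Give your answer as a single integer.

Answer: 2

Derivation:
tx373: all yes -> commit (commits=1)
tx8aa: all yes -> commit (commits=2)
tx572: no from bravo -> abort (commits=2)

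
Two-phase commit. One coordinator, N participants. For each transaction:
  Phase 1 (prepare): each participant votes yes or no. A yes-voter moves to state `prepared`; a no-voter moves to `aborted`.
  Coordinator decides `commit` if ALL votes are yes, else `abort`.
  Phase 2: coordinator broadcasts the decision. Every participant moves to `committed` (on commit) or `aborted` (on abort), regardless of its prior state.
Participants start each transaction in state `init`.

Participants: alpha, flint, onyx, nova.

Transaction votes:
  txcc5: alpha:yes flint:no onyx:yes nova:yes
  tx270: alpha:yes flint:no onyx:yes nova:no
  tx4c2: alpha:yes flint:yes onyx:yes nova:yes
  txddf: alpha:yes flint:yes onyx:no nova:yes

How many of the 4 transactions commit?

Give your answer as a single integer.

txcc5: no from flint -> abort (commits=0)
tx270: no from flint, nova -> abort (commits=0)
tx4c2: all yes -> commit (commits=1)
txddf: no from onyx -> abort (commits=1)

Answer: 1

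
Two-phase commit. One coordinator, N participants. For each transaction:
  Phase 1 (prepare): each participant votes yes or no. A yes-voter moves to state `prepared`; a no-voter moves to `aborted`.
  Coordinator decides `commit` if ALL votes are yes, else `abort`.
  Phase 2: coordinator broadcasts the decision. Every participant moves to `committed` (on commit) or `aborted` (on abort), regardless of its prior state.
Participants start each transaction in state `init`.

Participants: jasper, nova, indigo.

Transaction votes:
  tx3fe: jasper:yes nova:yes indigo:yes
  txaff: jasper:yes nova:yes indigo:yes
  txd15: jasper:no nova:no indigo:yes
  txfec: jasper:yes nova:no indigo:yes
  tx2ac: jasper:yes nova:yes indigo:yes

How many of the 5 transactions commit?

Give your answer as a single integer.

tx3fe: all yes -> commit (commits=1)
txaff: all yes -> commit (commits=2)
txd15: no from jasper, nova -> abort (commits=2)
txfec: no from nova -> abort (commits=2)
tx2ac: all yes -> commit (commits=3)

Answer: 3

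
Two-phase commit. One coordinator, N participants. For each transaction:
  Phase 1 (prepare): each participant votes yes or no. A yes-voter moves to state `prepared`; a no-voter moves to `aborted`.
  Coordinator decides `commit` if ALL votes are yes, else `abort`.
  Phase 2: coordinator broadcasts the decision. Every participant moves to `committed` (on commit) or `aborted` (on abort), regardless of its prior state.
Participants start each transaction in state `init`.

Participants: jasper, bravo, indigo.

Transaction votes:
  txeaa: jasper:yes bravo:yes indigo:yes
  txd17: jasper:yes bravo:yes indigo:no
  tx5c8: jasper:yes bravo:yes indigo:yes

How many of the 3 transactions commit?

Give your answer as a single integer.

txeaa: all yes -> commit (commits=1)
txd17: no from indigo -> abort (commits=1)
tx5c8: all yes -> commit (commits=2)

Answer: 2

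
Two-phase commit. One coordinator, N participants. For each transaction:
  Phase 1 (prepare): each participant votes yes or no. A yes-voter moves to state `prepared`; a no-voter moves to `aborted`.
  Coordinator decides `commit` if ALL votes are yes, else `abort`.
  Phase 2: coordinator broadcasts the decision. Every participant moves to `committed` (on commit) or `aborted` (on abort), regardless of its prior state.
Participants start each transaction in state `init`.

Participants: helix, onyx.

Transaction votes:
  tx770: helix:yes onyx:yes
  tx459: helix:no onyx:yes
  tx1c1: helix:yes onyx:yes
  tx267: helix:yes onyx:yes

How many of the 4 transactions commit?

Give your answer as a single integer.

tx770: all yes -> commit (commits=1)
tx459: no from helix -> abort (commits=1)
tx1c1: all yes -> commit (commits=2)
tx267: all yes -> commit (commits=3)

Answer: 3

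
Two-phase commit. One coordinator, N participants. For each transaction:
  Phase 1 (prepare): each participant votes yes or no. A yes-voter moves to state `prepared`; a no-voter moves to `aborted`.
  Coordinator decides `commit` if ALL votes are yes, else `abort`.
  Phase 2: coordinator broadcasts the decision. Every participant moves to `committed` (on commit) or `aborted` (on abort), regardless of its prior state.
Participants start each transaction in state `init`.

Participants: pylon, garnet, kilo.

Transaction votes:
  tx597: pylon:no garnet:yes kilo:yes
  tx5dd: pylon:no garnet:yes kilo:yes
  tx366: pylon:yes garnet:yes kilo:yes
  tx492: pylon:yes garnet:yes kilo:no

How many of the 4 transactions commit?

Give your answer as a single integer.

Answer: 1

Derivation:
tx597: no from pylon -> abort (commits=0)
tx5dd: no from pylon -> abort (commits=0)
tx366: all yes -> commit (commits=1)
tx492: no from kilo -> abort (commits=1)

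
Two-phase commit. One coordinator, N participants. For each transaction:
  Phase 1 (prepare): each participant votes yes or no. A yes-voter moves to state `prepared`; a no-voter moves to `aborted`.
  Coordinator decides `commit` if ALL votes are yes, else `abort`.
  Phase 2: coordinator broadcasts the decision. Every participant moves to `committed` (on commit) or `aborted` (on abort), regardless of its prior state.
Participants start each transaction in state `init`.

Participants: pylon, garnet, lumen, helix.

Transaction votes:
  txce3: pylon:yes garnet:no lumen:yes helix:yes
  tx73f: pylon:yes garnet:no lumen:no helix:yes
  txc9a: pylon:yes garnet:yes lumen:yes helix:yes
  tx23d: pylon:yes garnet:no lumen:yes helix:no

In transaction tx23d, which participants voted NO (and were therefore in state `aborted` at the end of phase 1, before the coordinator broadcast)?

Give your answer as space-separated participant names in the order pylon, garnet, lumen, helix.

Txn tx23d phase 1: pylon yes -> prepared; garnet no -> aborted; lumen yes -> prepared; helix no -> aborted

Answer: garnet helix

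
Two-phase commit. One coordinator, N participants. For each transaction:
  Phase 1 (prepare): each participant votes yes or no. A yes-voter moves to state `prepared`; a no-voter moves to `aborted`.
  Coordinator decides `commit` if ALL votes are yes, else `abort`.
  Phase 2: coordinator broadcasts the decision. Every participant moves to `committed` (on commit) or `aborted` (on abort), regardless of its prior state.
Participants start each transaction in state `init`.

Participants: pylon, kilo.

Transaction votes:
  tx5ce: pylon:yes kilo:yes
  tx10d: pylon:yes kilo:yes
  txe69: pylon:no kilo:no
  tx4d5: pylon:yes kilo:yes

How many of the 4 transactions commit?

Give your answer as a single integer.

Answer: 3

Derivation:
tx5ce: all yes -> commit (commits=1)
tx10d: all yes -> commit (commits=2)
txe69: no from pylon, kilo -> abort (commits=2)
tx4d5: all yes -> commit (commits=3)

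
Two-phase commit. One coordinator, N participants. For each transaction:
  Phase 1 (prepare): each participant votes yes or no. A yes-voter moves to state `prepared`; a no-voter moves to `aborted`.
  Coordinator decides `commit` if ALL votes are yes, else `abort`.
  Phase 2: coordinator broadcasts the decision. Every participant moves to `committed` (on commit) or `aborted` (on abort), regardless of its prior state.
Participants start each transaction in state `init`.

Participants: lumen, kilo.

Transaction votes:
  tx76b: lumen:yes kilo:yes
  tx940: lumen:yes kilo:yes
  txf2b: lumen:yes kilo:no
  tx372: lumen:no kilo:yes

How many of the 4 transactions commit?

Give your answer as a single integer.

Answer: 2

Derivation:
tx76b: all yes -> commit (commits=1)
tx940: all yes -> commit (commits=2)
txf2b: no from kilo -> abort (commits=2)
tx372: no from lumen -> abort (commits=2)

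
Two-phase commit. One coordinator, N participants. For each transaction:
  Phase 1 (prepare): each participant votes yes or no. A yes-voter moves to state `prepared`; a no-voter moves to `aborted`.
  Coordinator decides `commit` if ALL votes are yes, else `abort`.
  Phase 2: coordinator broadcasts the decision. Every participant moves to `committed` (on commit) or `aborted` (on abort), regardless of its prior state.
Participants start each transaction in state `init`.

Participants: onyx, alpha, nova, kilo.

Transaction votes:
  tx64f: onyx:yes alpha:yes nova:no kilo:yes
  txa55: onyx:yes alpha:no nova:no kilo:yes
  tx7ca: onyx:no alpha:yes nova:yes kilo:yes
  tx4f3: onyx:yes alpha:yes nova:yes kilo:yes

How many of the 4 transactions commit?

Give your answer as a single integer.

tx64f: no from nova -> abort (commits=0)
txa55: no from alpha, nova -> abort (commits=0)
tx7ca: no from onyx -> abort (commits=0)
tx4f3: all yes -> commit (commits=1)

Answer: 1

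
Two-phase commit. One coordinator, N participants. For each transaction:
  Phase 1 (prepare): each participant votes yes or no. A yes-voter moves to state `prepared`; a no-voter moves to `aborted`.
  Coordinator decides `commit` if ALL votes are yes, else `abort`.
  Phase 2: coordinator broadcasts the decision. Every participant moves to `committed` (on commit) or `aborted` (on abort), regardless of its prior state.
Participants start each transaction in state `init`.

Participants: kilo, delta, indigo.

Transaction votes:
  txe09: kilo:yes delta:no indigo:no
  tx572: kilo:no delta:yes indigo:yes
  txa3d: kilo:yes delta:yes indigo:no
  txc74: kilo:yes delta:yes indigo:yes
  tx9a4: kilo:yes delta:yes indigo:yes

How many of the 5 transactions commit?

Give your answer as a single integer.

Answer: 2

Derivation:
txe09: no from delta, indigo -> abort (commits=0)
tx572: no from kilo -> abort (commits=0)
txa3d: no from indigo -> abort (commits=0)
txc74: all yes -> commit (commits=1)
tx9a4: all yes -> commit (commits=2)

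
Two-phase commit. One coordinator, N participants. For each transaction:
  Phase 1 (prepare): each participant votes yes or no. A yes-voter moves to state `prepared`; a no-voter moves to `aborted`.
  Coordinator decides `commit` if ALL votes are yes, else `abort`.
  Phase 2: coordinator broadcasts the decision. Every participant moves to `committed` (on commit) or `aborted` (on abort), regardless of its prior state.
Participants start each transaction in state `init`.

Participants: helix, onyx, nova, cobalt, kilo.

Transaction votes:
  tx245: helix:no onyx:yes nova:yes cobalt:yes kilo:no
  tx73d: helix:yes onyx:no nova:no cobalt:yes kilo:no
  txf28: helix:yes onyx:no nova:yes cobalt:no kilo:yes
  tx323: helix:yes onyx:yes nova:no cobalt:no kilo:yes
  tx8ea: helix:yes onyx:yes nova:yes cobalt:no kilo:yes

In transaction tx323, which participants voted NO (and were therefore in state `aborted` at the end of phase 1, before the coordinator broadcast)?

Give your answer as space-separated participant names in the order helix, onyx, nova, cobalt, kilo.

Txn tx323 phase 1: helix yes -> prepared; onyx yes -> prepared; nova no -> aborted; cobalt no -> aborted; kilo yes -> prepared

Answer: nova cobalt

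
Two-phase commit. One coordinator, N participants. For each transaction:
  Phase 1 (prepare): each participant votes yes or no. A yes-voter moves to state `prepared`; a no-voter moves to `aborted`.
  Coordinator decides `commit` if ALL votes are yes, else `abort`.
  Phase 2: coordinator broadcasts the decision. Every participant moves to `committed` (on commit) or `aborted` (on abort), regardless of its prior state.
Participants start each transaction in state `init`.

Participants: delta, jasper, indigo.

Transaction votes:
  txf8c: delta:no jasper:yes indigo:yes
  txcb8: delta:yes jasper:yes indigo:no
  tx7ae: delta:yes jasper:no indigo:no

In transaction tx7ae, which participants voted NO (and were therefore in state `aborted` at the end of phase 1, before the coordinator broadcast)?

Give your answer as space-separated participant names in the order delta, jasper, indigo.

Txn tx7ae phase 1: delta yes -> prepared; jasper no -> aborted; indigo no -> aborted

Answer: jasper indigo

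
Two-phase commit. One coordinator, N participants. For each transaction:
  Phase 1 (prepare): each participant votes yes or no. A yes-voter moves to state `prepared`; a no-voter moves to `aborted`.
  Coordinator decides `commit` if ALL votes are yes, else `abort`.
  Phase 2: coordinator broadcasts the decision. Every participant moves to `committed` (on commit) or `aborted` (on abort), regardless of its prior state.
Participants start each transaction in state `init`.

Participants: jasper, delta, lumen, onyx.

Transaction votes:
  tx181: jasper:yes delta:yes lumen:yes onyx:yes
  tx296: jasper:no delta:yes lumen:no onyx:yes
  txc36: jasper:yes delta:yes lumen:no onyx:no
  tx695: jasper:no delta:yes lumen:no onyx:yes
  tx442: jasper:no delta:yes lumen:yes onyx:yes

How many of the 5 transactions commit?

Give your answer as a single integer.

tx181: all yes -> commit (commits=1)
tx296: no from jasper, lumen -> abort (commits=1)
txc36: no from lumen, onyx -> abort (commits=1)
tx695: no from jasper, lumen -> abort (commits=1)
tx442: no from jasper -> abort (commits=1)

Answer: 1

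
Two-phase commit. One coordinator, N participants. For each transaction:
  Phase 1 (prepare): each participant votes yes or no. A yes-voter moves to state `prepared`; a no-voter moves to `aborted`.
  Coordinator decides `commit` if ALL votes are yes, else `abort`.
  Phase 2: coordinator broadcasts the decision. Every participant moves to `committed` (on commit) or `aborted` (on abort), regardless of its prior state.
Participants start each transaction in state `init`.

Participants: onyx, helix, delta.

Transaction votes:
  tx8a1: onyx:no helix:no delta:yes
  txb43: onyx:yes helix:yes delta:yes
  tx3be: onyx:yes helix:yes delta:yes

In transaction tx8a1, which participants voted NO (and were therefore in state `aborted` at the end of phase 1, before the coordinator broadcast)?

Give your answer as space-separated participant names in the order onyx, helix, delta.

Txn tx8a1 phase 1: onyx no -> aborted; helix no -> aborted; delta yes -> prepared

Answer: onyx helix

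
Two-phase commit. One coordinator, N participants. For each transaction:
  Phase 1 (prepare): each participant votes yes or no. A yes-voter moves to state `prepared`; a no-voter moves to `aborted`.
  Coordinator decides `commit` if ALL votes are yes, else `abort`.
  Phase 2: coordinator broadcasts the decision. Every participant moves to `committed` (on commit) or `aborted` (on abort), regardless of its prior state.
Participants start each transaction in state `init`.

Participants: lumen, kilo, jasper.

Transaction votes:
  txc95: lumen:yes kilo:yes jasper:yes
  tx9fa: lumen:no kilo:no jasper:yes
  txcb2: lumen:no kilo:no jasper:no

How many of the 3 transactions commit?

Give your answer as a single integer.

txc95: all yes -> commit (commits=1)
tx9fa: no from lumen, kilo -> abort (commits=1)
txcb2: no from lumen, kilo, jasper -> abort (commits=1)

Answer: 1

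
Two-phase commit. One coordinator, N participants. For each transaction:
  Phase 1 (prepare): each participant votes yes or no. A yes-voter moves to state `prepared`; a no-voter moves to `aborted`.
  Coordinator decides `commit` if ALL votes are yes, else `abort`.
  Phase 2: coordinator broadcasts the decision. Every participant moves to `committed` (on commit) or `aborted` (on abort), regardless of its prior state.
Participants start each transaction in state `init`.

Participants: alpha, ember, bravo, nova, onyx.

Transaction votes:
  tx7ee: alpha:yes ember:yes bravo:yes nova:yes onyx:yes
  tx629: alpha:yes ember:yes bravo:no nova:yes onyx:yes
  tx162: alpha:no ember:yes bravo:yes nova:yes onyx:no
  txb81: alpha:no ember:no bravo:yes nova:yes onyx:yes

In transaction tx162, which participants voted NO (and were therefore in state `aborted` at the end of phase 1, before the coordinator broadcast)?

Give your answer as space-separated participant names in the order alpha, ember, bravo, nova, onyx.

Answer: alpha onyx

Derivation:
Txn tx162 phase 1: alpha no -> aborted; ember yes -> prepared; bravo yes -> prepared; nova yes -> prepared; onyx no -> aborted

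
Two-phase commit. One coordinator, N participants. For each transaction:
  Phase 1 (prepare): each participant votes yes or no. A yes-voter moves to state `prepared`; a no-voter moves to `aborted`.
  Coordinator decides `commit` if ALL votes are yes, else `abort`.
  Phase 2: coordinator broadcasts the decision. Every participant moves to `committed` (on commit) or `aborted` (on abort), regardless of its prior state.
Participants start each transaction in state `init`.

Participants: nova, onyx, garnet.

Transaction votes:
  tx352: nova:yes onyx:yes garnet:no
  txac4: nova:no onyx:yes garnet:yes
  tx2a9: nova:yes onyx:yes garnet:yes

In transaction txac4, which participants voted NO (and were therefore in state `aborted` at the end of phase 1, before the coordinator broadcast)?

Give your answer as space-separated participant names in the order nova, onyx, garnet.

Txn txac4 phase 1: nova no -> aborted; onyx yes -> prepared; garnet yes -> prepared

Answer: nova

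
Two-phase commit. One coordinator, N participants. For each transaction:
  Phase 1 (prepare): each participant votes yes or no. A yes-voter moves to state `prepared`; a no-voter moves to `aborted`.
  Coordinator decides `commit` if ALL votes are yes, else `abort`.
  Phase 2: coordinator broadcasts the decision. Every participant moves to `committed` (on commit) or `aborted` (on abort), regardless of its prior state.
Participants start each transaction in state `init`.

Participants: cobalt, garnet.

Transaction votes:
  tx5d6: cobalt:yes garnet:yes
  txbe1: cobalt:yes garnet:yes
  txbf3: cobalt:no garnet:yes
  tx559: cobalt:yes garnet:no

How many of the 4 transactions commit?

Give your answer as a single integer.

Answer: 2

Derivation:
tx5d6: all yes -> commit (commits=1)
txbe1: all yes -> commit (commits=2)
txbf3: no from cobalt -> abort (commits=2)
tx559: no from garnet -> abort (commits=2)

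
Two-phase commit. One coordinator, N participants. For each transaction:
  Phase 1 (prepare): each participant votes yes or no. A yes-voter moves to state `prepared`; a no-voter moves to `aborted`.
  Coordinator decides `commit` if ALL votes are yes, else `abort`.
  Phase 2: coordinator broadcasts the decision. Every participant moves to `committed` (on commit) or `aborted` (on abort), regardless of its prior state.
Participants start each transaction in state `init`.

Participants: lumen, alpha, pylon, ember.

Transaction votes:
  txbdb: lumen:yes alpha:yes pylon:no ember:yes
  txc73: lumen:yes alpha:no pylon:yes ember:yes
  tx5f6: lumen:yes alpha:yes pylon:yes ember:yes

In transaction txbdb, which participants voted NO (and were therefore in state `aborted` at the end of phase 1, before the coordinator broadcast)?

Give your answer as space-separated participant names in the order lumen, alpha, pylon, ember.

Answer: pylon

Derivation:
Txn txbdb phase 1: lumen yes -> prepared; alpha yes -> prepared; pylon no -> aborted; ember yes -> prepared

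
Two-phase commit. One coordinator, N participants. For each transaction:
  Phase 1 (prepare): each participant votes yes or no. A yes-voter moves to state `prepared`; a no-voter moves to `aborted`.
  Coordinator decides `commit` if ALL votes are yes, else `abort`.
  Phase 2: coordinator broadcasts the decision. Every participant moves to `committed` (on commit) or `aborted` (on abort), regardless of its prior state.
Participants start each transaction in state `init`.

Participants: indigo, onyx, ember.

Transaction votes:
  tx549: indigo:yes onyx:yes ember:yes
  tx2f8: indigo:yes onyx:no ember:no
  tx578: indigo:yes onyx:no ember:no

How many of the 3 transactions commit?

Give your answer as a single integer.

tx549: all yes -> commit (commits=1)
tx2f8: no from onyx, ember -> abort (commits=1)
tx578: no from onyx, ember -> abort (commits=1)

Answer: 1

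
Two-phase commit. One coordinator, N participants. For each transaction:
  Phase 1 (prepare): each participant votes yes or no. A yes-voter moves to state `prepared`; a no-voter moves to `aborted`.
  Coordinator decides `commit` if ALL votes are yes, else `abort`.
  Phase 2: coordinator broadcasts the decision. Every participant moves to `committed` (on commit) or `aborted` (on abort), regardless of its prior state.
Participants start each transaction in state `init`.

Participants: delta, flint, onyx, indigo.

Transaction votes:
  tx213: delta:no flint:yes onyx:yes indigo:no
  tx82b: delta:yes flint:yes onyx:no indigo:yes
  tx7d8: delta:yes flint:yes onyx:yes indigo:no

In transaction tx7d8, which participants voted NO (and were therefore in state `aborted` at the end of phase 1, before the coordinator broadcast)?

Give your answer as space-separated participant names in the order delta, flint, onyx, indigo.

Txn tx7d8 phase 1: delta yes -> prepared; flint yes -> prepared; onyx yes -> prepared; indigo no -> aborted

Answer: indigo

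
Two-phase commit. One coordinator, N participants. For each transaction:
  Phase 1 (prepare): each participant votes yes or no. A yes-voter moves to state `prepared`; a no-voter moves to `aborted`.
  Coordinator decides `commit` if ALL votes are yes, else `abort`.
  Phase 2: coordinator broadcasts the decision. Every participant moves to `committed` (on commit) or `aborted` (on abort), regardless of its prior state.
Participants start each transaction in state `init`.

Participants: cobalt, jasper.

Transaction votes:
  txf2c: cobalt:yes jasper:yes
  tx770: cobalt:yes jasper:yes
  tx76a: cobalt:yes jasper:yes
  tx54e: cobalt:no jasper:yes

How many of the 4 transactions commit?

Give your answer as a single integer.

txf2c: all yes -> commit (commits=1)
tx770: all yes -> commit (commits=2)
tx76a: all yes -> commit (commits=3)
tx54e: no from cobalt -> abort (commits=3)

Answer: 3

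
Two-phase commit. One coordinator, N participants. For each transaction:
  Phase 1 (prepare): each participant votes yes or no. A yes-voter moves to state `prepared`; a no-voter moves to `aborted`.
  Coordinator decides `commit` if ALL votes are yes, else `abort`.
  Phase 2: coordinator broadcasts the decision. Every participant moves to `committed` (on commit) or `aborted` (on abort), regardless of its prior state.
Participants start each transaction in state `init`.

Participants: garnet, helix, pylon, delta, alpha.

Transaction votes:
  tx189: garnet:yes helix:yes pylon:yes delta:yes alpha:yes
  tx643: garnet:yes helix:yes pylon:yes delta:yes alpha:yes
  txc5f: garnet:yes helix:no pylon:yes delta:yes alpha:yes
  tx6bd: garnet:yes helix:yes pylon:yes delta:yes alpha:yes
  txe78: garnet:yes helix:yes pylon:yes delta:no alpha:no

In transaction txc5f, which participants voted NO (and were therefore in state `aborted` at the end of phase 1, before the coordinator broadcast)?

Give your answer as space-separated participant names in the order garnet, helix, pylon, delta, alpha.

Answer: helix

Derivation:
Txn txc5f phase 1: garnet yes -> prepared; helix no -> aborted; pylon yes -> prepared; delta yes -> prepared; alpha yes -> prepared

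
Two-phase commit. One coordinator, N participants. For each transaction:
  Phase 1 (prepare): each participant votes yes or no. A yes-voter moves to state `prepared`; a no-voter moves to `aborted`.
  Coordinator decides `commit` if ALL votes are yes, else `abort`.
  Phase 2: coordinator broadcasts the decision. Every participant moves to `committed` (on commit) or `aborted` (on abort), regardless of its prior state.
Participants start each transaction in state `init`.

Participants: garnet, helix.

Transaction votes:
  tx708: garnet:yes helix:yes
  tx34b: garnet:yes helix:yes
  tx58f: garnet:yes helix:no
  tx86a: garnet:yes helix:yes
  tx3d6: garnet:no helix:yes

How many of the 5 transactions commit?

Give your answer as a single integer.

Answer: 3

Derivation:
tx708: all yes -> commit (commits=1)
tx34b: all yes -> commit (commits=2)
tx58f: no from helix -> abort (commits=2)
tx86a: all yes -> commit (commits=3)
tx3d6: no from garnet -> abort (commits=3)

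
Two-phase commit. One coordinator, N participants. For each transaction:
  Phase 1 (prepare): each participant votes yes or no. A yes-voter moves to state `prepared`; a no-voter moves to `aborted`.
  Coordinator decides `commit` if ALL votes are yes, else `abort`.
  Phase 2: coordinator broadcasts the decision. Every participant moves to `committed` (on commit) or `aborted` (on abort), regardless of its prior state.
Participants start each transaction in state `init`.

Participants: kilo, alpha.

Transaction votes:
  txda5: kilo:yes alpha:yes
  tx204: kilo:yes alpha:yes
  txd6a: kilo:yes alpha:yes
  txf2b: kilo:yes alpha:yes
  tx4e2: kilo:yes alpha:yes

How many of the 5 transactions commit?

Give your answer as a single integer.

Answer: 5

Derivation:
txda5: all yes -> commit (commits=1)
tx204: all yes -> commit (commits=2)
txd6a: all yes -> commit (commits=3)
txf2b: all yes -> commit (commits=4)
tx4e2: all yes -> commit (commits=5)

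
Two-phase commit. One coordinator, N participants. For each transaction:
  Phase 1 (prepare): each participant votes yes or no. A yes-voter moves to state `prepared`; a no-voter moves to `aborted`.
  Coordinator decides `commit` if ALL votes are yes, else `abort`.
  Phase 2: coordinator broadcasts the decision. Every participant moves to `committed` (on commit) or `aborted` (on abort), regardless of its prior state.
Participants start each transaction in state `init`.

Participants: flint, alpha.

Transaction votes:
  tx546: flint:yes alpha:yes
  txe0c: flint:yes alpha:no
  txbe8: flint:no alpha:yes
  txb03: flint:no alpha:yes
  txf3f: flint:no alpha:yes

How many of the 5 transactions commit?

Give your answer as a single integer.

Answer: 1

Derivation:
tx546: all yes -> commit (commits=1)
txe0c: no from alpha -> abort (commits=1)
txbe8: no from flint -> abort (commits=1)
txb03: no from flint -> abort (commits=1)
txf3f: no from flint -> abort (commits=1)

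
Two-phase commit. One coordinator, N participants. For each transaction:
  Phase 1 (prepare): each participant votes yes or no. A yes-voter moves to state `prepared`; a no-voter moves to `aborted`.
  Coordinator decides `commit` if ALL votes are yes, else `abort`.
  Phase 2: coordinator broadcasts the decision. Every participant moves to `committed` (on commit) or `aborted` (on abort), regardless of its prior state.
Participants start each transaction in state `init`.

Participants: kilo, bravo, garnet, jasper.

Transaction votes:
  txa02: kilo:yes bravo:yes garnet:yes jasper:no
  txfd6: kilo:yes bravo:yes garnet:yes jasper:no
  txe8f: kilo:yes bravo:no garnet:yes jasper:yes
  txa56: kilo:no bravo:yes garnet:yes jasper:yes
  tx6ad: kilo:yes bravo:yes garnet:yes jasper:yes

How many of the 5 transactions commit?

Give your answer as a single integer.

txa02: no from jasper -> abort (commits=0)
txfd6: no from jasper -> abort (commits=0)
txe8f: no from bravo -> abort (commits=0)
txa56: no from kilo -> abort (commits=0)
tx6ad: all yes -> commit (commits=1)

Answer: 1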